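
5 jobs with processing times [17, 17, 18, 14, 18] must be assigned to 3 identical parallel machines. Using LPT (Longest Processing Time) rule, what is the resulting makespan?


Sort jobs in decreasing order (LPT): [18, 18, 17, 17, 14]
Assign each job to the least loaded machine:
  Machine 1: jobs [18, 14], load = 32
  Machine 2: jobs [18], load = 18
  Machine 3: jobs [17, 17], load = 34
Makespan = max load = 34

34


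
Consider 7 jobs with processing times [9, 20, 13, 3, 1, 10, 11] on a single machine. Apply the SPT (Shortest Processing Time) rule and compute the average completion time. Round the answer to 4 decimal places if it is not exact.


Sort jobs by processing time (SPT order): [1, 3, 9, 10, 11, 13, 20]
Compute completion times sequentially:
  Job 1: processing = 1, completes at 1
  Job 2: processing = 3, completes at 4
  Job 3: processing = 9, completes at 13
  Job 4: processing = 10, completes at 23
  Job 5: processing = 11, completes at 34
  Job 6: processing = 13, completes at 47
  Job 7: processing = 20, completes at 67
Sum of completion times = 189
Average completion time = 189/7 = 27.0

27.0


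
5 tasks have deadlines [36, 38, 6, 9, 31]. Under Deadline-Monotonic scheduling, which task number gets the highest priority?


Sort tasks by relative deadline (ascending):
  Task 3: deadline = 6
  Task 4: deadline = 9
  Task 5: deadline = 31
  Task 1: deadline = 36
  Task 2: deadline = 38
Priority order (highest first): [3, 4, 5, 1, 2]
Highest priority task = 3

3


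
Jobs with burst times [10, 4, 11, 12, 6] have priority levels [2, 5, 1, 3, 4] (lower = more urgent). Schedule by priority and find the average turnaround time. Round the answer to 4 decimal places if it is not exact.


Sort by priority (ascending = highest first):
Order: [(1, 11), (2, 10), (3, 12), (4, 6), (5, 4)]
Completion times:
  Priority 1, burst=11, C=11
  Priority 2, burst=10, C=21
  Priority 3, burst=12, C=33
  Priority 4, burst=6, C=39
  Priority 5, burst=4, C=43
Average turnaround = 147/5 = 29.4

29.4


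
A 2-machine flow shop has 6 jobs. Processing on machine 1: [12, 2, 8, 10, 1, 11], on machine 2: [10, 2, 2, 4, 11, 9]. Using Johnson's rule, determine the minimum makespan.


Apply Johnson's rule:
  Group 1 (a <= b): [(5, 1, 11), (2, 2, 2)]
  Group 2 (a > b): [(1, 12, 10), (6, 11, 9), (4, 10, 4), (3, 8, 2)]
Optimal job order: [5, 2, 1, 6, 4, 3]
Schedule:
  Job 5: M1 done at 1, M2 done at 12
  Job 2: M1 done at 3, M2 done at 14
  Job 1: M1 done at 15, M2 done at 25
  Job 6: M1 done at 26, M2 done at 35
  Job 4: M1 done at 36, M2 done at 40
  Job 3: M1 done at 44, M2 done at 46
Makespan = 46

46


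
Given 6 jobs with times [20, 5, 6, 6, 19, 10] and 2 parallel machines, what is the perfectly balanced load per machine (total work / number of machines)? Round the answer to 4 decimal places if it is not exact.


Total processing time = 20 + 5 + 6 + 6 + 19 + 10 = 66
Number of machines = 2
Ideal balanced load = 66 / 2 = 33.0

33.0


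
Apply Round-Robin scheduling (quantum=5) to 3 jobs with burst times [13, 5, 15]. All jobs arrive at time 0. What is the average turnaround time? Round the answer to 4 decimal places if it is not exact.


Time quantum = 5
Execution trace:
  J1 runs 5 units, time = 5
  J2 runs 5 units, time = 10
  J3 runs 5 units, time = 15
  J1 runs 5 units, time = 20
  J3 runs 5 units, time = 25
  J1 runs 3 units, time = 28
  J3 runs 5 units, time = 33
Finish times: [28, 10, 33]
Average turnaround = 71/3 = 23.6667

23.6667


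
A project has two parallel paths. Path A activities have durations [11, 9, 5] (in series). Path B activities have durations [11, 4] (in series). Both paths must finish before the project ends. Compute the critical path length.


Path A total = 11 + 9 + 5 = 25
Path B total = 11 + 4 = 15
Critical path = longest path = max(25, 15) = 25

25


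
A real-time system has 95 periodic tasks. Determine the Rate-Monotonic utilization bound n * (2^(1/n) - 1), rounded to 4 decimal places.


Compute 2^(1/95) = 1.0073229689
Subtract 1: 1.0073229689 - 1 = 0.0073229689
Multiply by n: 95 * 0.0073229689 = 0.6956820455
Round to 4 dp: 0.6957

0.6957


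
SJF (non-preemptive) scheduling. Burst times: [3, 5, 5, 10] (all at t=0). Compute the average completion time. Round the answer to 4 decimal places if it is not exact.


SJF order (ascending): [3, 5, 5, 10]
Completion times:
  Job 1: burst=3, C=3
  Job 2: burst=5, C=8
  Job 3: burst=5, C=13
  Job 4: burst=10, C=23
Average completion = 47/4 = 11.75

11.75


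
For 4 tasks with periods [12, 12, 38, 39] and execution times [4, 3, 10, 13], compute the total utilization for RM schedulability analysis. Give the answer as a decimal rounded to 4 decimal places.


Compute individual utilizations (exact fractions):
  Task 1: C/T = 4/12 = 1/3 (approx. 0.3333)
  Task 2: C/T = 3/12 = 1/4 (approx. 0.25)
  Task 3: C/T = 10/38 = 5/19 (approx. 0.2632)
  Task 4: C/T = 13/39 = 1/3 (approx. 0.3333)
Total utilization U = 1/3 + 1/4 + 5/19 + 1/3 = 269/228
Rounded to 4 decimal places: U = 1.1798
RM (Liu & Layland) bound for 4 tasks = 0.756828; compare with U = 269/228 (approx. 1.179825)
U > 1, so the task set is not schedulable (processor overloaded).

1.1798


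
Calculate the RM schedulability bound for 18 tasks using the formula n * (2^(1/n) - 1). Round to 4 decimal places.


Compute 2^(1/18) = 1.0392592260
Subtract 1: 1.0392592260 - 1 = 0.0392592260
Multiply by n: 18 * 0.0392592260 = 0.7066660680
Round to 4 dp: 0.7067

0.7067


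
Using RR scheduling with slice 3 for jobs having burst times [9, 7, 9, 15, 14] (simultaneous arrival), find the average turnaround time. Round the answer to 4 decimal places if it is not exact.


Time quantum = 3
Execution trace:
  J1 runs 3 units, time = 3
  J2 runs 3 units, time = 6
  J3 runs 3 units, time = 9
  J4 runs 3 units, time = 12
  J5 runs 3 units, time = 15
  J1 runs 3 units, time = 18
  J2 runs 3 units, time = 21
  J3 runs 3 units, time = 24
  J4 runs 3 units, time = 27
  J5 runs 3 units, time = 30
  J1 runs 3 units, time = 33
  J2 runs 1 units, time = 34
  J3 runs 3 units, time = 37
  J4 runs 3 units, time = 40
  J5 runs 3 units, time = 43
  J4 runs 3 units, time = 46
  J5 runs 3 units, time = 49
  J4 runs 3 units, time = 52
  J5 runs 2 units, time = 54
Finish times: [33, 34, 37, 52, 54]
Average turnaround = 210/5 = 42.0

42.0


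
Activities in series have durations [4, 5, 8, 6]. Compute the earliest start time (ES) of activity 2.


Activity 2 starts after activities 1 through 1 complete.
Predecessor durations: [4]
ES = 4 = 4

4


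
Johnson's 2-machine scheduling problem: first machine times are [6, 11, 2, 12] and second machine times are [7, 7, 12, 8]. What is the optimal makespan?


Apply Johnson's rule:
  Group 1 (a <= b): [(3, 2, 12), (1, 6, 7)]
  Group 2 (a > b): [(4, 12, 8), (2, 11, 7)]
Optimal job order: [3, 1, 4, 2]
Schedule:
  Job 3: M1 done at 2, M2 done at 14
  Job 1: M1 done at 8, M2 done at 21
  Job 4: M1 done at 20, M2 done at 29
  Job 2: M1 done at 31, M2 done at 38
Makespan = 38

38


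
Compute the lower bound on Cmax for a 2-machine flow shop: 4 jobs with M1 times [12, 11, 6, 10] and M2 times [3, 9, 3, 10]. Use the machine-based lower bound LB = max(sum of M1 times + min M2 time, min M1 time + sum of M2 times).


LB1 = sum(M1 times) + min(M2 times) = 39 + 3 = 42
LB2 = min(M1 times) + sum(M2 times) = 6 + 25 = 31
Lower bound = max(LB1, LB2) = max(42, 31) = 42

42


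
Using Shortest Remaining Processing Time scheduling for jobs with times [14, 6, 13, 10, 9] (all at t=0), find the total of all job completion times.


Since all jobs arrive at t=0, SRPT equals SPT ordering.
SPT order: [6, 9, 10, 13, 14]
Completion times:
  Job 1: p=6, C=6
  Job 2: p=9, C=15
  Job 3: p=10, C=25
  Job 4: p=13, C=38
  Job 5: p=14, C=52
Total completion time = 6 + 15 + 25 + 38 + 52 = 136

136


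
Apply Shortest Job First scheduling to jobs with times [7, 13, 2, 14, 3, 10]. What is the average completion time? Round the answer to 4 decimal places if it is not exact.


SJF order (ascending): [2, 3, 7, 10, 13, 14]
Completion times:
  Job 1: burst=2, C=2
  Job 2: burst=3, C=5
  Job 3: burst=7, C=12
  Job 4: burst=10, C=22
  Job 5: burst=13, C=35
  Job 6: burst=14, C=49
Average completion = 125/6 = 20.8333

20.8333


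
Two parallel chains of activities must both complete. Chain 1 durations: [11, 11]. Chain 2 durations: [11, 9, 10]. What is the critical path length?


Path A total = 11 + 11 = 22
Path B total = 11 + 9 + 10 = 30
Critical path = longest path = max(22, 30) = 30

30


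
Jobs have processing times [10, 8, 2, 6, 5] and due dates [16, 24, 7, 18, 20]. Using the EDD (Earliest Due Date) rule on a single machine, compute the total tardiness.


Sort by due date (EDD order): [(2, 7), (10, 16), (6, 18), (5, 20), (8, 24)]
Compute completion times and tardiness:
  Job 1: p=2, d=7, C=2, tardiness=max(0,2-7)=0
  Job 2: p=10, d=16, C=12, tardiness=max(0,12-16)=0
  Job 3: p=6, d=18, C=18, tardiness=max(0,18-18)=0
  Job 4: p=5, d=20, C=23, tardiness=max(0,23-20)=3
  Job 5: p=8, d=24, C=31, tardiness=max(0,31-24)=7
Total tardiness = 10

10


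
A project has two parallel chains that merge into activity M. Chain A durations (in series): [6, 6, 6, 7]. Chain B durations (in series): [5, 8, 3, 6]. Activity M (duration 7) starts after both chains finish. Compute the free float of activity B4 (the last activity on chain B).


ES(B4) = sum of predecessors on chain B = 16
EF(B4) = ES + duration = 16 + 6 = 22
Successor of B4 is M. ES(M) = max(sum(A), sum(B)) = max(25, 22) = 25
Free float = ES(successor) - EF(current) = 25 - 22 = 3

3


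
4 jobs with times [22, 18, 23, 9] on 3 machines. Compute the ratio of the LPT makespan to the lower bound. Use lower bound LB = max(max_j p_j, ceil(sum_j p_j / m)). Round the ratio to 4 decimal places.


LPT order: [23, 22, 18, 9]
Machine loads after assignment: [23, 22, 27]
LPT makespan = 27
Lower bound = max(max_job, ceil(total/3)) = max(23, 24) = 24
Ratio = 27 / 24 = 1.125

1.125


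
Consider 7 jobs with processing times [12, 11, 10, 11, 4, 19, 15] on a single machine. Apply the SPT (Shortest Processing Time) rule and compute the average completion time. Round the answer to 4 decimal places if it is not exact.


Sort jobs by processing time (SPT order): [4, 10, 11, 11, 12, 15, 19]
Compute completion times sequentially:
  Job 1: processing = 4, completes at 4
  Job 2: processing = 10, completes at 14
  Job 3: processing = 11, completes at 25
  Job 4: processing = 11, completes at 36
  Job 5: processing = 12, completes at 48
  Job 6: processing = 15, completes at 63
  Job 7: processing = 19, completes at 82
Sum of completion times = 272
Average completion time = 272/7 = 38.8571

38.8571


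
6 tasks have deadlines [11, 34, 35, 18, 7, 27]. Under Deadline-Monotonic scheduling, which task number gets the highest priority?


Sort tasks by relative deadline (ascending):
  Task 5: deadline = 7
  Task 1: deadline = 11
  Task 4: deadline = 18
  Task 6: deadline = 27
  Task 2: deadline = 34
  Task 3: deadline = 35
Priority order (highest first): [5, 1, 4, 6, 2, 3]
Highest priority task = 5

5


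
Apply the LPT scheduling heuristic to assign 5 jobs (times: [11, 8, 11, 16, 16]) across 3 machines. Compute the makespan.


Sort jobs in decreasing order (LPT): [16, 16, 11, 11, 8]
Assign each job to the least loaded machine:
  Machine 1: jobs [16, 8], load = 24
  Machine 2: jobs [16], load = 16
  Machine 3: jobs [11, 11], load = 22
Makespan = max load = 24

24


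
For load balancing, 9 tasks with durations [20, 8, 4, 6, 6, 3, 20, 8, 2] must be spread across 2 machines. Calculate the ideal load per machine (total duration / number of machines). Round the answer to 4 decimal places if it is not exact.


Total processing time = 20 + 8 + 4 + 6 + 6 + 3 + 20 + 8 + 2 = 77
Number of machines = 2
Ideal balanced load = 77 / 2 = 38.5

38.5


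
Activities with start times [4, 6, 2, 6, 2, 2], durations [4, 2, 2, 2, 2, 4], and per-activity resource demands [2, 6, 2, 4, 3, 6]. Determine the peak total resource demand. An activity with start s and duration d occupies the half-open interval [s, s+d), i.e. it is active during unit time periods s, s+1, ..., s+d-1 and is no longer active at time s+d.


Each activity i is active on [start_i, start_i + duration_i).
Compute total resource usage per time slot:
  t=0: active resources = [], total = 0
  t=1: active resources = [], total = 0
  t=2: active resources = [2, 3, 6], total = 11
  t=3: active resources = [2, 3, 6], total = 11
  t=4: active resources = [2, 6], total = 8
  t=5: active resources = [2, 6], total = 8
  t=6: active resources = [2, 6, 4], total = 12
  t=7: active resources = [2, 6, 4], total = 12
Peak resource demand = 12

12


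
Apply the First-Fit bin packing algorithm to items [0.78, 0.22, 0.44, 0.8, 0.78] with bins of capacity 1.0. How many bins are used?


Place items sequentially using First-Fit:
  Item 0.78 -> new Bin 1
  Item 0.22 -> Bin 1 (now 1.0)
  Item 0.44 -> new Bin 2
  Item 0.8 -> new Bin 3
  Item 0.78 -> new Bin 4
Total bins used = 4

4


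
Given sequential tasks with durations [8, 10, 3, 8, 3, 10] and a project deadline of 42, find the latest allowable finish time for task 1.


LF(activity 1) = deadline - sum of successor durations
Successors: activities 2 through 6 with durations [10, 3, 8, 3, 10]
Sum of successor durations = 34
LF = 42 - 34 = 8

8


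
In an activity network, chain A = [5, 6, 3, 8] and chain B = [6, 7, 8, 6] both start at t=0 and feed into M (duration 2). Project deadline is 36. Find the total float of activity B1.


Forward pass: ES(B1) = sum of predecessors on chain B = 0
EF = ES + duration = 0 + 6 = 6
Backward pass: LF(M) = deadline = 36; LS(M) = 36 - 2 = 34
LF(B1) = LS(M) - sum(successors on chain B) = 34 - 21 = 13
LS = LF - duration = 13 - 6 = 7
Total float = LS - ES = 7 - 0 = 7

7


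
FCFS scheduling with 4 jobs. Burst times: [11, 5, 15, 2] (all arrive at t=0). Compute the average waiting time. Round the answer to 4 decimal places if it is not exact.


FCFS order (as given): [11, 5, 15, 2]
Waiting times:
  Job 1: wait = 0
  Job 2: wait = 11
  Job 3: wait = 16
  Job 4: wait = 31
Sum of waiting times = 58
Average waiting time = 58/4 = 14.5

14.5


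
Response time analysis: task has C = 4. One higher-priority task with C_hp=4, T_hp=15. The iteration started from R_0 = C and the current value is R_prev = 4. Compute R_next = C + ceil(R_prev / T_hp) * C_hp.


R_next = C + ceil(R_prev / T_hp) * C_hp
ceil(4 / 15) = ceil(0.2667) = 1
Interference = 1 * 4 = 4
R_next = 4 + 4 = 8

8


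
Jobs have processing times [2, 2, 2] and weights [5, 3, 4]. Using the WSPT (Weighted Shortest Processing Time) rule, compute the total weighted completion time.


Compute p/w ratios and sort ascending (WSPT): [(2, 5), (2, 4), (2, 3)]
Compute weighted completion times:
  Job (p=2,w=5): C=2, w*C=5*2=10
  Job (p=2,w=4): C=4, w*C=4*4=16
  Job (p=2,w=3): C=6, w*C=3*6=18
Total weighted completion time = 44

44


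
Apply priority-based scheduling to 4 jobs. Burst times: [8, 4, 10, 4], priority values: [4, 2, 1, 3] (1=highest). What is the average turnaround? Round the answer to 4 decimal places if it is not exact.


Sort by priority (ascending = highest first):
Order: [(1, 10), (2, 4), (3, 4), (4, 8)]
Completion times:
  Priority 1, burst=10, C=10
  Priority 2, burst=4, C=14
  Priority 3, burst=4, C=18
  Priority 4, burst=8, C=26
Average turnaround = 68/4 = 17.0

17.0


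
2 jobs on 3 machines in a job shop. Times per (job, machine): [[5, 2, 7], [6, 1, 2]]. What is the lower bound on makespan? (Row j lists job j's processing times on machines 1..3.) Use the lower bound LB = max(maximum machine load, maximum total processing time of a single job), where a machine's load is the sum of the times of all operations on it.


Machine loads:
  Machine 1: 5 + 6 = 11
  Machine 2: 2 + 1 = 3
  Machine 3: 7 + 2 = 9
Max machine load = 11
Job totals:
  Job 1: 14
  Job 2: 9
Max job total = 14
Lower bound = max(11, 14) = 14

14


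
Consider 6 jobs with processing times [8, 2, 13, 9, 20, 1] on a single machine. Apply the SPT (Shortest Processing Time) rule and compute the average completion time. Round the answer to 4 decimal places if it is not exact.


Sort jobs by processing time (SPT order): [1, 2, 8, 9, 13, 20]
Compute completion times sequentially:
  Job 1: processing = 1, completes at 1
  Job 2: processing = 2, completes at 3
  Job 3: processing = 8, completes at 11
  Job 4: processing = 9, completes at 20
  Job 5: processing = 13, completes at 33
  Job 6: processing = 20, completes at 53
Sum of completion times = 121
Average completion time = 121/6 = 20.1667

20.1667


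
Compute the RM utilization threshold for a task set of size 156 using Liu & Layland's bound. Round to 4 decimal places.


Compute 2^(1/156) = 1.0044531370
Subtract 1: 1.0044531370 - 1 = 0.0044531370
Multiply by n: 156 * 0.0044531370 = 0.6946893720
Round to 4 dp: 0.6947

0.6947


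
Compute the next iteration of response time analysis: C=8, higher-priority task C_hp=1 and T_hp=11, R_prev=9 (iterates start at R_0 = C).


R_next = C + ceil(R_prev / T_hp) * C_hp
ceil(9 / 11) = ceil(0.8182) = 1
Interference = 1 * 1 = 1
R_next = 8 + 1 = 9
R_next = R_prev, so the iteration has converged (response time = 9).

9


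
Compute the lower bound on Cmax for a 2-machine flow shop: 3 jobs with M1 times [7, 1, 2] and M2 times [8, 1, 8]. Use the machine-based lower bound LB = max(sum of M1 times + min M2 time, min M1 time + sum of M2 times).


LB1 = sum(M1 times) + min(M2 times) = 10 + 1 = 11
LB2 = min(M1 times) + sum(M2 times) = 1 + 17 = 18
Lower bound = max(LB1, LB2) = max(11, 18) = 18

18


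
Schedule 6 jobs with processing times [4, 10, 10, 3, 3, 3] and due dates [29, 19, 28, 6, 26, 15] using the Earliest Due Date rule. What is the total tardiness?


Sort by due date (EDD order): [(3, 6), (3, 15), (10, 19), (3, 26), (10, 28), (4, 29)]
Compute completion times and tardiness:
  Job 1: p=3, d=6, C=3, tardiness=max(0,3-6)=0
  Job 2: p=3, d=15, C=6, tardiness=max(0,6-15)=0
  Job 3: p=10, d=19, C=16, tardiness=max(0,16-19)=0
  Job 4: p=3, d=26, C=19, tardiness=max(0,19-26)=0
  Job 5: p=10, d=28, C=29, tardiness=max(0,29-28)=1
  Job 6: p=4, d=29, C=33, tardiness=max(0,33-29)=4
Total tardiness = 5

5


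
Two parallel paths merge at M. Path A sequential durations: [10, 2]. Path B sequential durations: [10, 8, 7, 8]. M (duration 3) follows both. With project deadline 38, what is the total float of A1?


Forward pass: ES(A1) = sum of predecessors on chain A = 0
EF = ES + duration = 0 + 10 = 10
Backward pass: LF(M) = deadline = 38; LS(M) = 38 - 3 = 35
LF(A1) = LS(M) - sum(successors on chain A) = 35 - 2 = 33
LS = LF - duration = 33 - 10 = 23
Total float = LS - ES = 23 - 0 = 23

23


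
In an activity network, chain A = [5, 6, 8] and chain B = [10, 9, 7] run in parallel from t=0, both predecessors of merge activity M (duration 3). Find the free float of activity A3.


ES(A3) = sum of predecessors on chain A = 11
EF(A3) = ES + duration = 11 + 8 = 19
Successor of A3 is M. ES(M) = max(sum(A), sum(B)) = max(19, 26) = 26
Free float = ES(successor) - EF(current) = 26 - 19 = 7

7


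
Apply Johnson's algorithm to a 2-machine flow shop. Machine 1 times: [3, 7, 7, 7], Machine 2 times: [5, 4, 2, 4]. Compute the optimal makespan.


Apply Johnson's rule:
  Group 1 (a <= b): [(1, 3, 5)]
  Group 2 (a > b): [(2, 7, 4), (4, 7, 4), (3, 7, 2)]
Optimal job order: [1, 2, 4, 3]
Schedule:
  Job 1: M1 done at 3, M2 done at 8
  Job 2: M1 done at 10, M2 done at 14
  Job 4: M1 done at 17, M2 done at 21
  Job 3: M1 done at 24, M2 done at 26
Makespan = 26

26


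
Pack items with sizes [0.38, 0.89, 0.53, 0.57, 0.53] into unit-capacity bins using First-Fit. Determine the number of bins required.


Place items sequentially using First-Fit:
  Item 0.38 -> new Bin 1
  Item 0.89 -> new Bin 2
  Item 0.53 -> Bin 1 (now 0.91)
  Item 0.57 -> new Bin 3
  Item 0.53 -> new Bin 4
Total bins used = 4

4


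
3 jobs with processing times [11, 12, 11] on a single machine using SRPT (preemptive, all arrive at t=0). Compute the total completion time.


Since all jobs arrive at t=0, SRPT equals SPT ordering.
SPT order: [11, 11, 12]
Completion times:
  Job 1: p=11, C=11
  Job 2: p=11, C=22
  Job 3: p=12, C=34
Total completion time = 11 + 22 + 34 = 67

67


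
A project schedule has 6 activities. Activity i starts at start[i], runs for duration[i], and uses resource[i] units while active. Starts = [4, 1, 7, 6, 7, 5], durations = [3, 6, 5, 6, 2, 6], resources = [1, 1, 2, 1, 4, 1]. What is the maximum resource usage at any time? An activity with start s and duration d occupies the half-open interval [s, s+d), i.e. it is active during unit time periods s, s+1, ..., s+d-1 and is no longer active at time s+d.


Each activity i is active on [start_i, start_i + duration_i).
Compute total resource usage per time slot:
  t=0: active resources = [], total = 0
  t=1: active resources = [1], total = 1
  t=2: active resources = [1], total = 1
  t=3: active resources = [1], total = 1
  t=4: active resources = [1, 1], total = 2
  t=5: active resources = [1, 1, 1], total = 3
  t=6: active resources = [1, 1, 1, 1], total = 4
  t=7: active resources = [2, 1, 4, 1], total = 8
  t=8: active resources = [2, 1, 4, 1], total = 8
  t=9: active resources = [2, 1, 1], total = 4
  t=10: active resources = [2, 1, 1], total = 4
  t=11: active resources = [2, 1], total = 3
Peak resource demand = 8

8


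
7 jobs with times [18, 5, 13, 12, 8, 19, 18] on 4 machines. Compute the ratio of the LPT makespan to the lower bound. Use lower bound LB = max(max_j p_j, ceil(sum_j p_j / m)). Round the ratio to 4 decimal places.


LPT order: [19, 18, 18, 13, 12, 8, 5]
Machine loads after assignment: [19, 26, 23, 25]
LPT makespan = 26
Lower bound = max(max_job, ceil(total/4)) = max(19, 24) = 24
Ratio = 26 / 24 = 1.0833

1.0833


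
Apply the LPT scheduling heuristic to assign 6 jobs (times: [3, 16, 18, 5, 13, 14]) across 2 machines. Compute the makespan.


Sort jobs in decreasing order (LPT): [18, 16, 14, 13, 5, 3]
Assign each job to the least loaded machine:
  Machine 1: jobs [18, 13, 3], load = 34
  Machine 2: jobs [16, 14, 5], load = 35
Makespan = max load = 35

35


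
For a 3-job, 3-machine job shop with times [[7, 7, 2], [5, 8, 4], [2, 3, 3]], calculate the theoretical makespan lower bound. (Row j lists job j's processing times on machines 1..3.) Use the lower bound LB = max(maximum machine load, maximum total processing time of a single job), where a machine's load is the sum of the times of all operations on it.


Machine loads:
  Machine 1: 7 + 5 + 2 = 14
  Machine 2: 7 + 8 + 3 = 18
  Machine 3: 2 + 4 + 3 = 9
Max machine load = 18
Job totals:
  Job 1: 16
  Job 2: 17
  Job 3: 8
Max job total = 17
Lower bound = max(18, 17) = 18

18


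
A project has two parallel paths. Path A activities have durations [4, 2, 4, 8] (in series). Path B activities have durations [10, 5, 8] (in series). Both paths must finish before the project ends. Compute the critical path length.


Path A total = 4 + 2 + 4 + 8 = 18
Path B total = 10 + 5 + 8 = 23
Critical path = longest path = max(18, 23) = 23

23


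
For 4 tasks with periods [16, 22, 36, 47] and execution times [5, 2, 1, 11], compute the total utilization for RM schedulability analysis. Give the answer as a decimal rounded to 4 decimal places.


Compute individual utilizations (exact fractions):
  Task 1: C/T = 5/16 (approx. 0.3125)
  Task 2: C/T = 2/22 = 1/11 (approx. 0.0909)
  Task 3: C/T = 1/36 (approx. 0.0278)
  Task 4: C/T = 11/47 (approx. 0.234)
Total utilization U = 5/16 + 1/11 + 1/36 + 11/47 = 49525/74448
Rounded to 4 decimal places: U = 0.6652
RM (Liu & Layland) bound for 4 tasks = 0.756828; compare with U = 49525/74448 (approx. 0.665229)
U <= bound, so schedulable by RM sufficient condition.

0.6652


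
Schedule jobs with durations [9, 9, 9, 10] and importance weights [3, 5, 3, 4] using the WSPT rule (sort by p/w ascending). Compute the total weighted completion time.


Compute p/w ratios and sort ascending (WSPT): [(9, 5), (10, 4), (9, 3), (9, 3)]
Compute weighted completion times:
  Job (p=9,w=5): C=9, w*C=5*9=45
  Job (p=10,w=4): C=19, w*C=4*19=76
  Job (p=9,w=3): C=28, w*C=3*28=84
  Job (p=9,w=3): C=37, w*C=3*37=111
Total weighted completion time = 316

316


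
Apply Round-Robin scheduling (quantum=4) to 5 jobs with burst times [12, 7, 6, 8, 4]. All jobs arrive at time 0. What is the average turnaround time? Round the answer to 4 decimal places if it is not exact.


Time quantum = 4
Execution trace:
  J1 runs 4 units, time = 4
  J2 runs 4 units, time = 8
  J3 runs 4 units, time = 12
  J4 runs 4 units, time = 16
  J5 runs 4 units, time = 20
  J1 runs 4 units, time = 24
  J2 runs 3 units, time = 27
  J3 runs 2 units, time = 29
  J4 runs 4 units, time = 33
  J1 runs 4 units, time = 37
Finish times: [37, 27, 29, 33, 20]
Average turnaround = 146/5 = 29.2

29.2


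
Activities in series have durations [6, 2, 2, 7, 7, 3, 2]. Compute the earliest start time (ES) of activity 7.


Activity 7 starts after activities 1 through 6 complete.
Predecessor durations: [6, 2, 2, 7, 7, 3]
ES = 6 + 2 + 2 + 7 + 7 + 3 = 27

27


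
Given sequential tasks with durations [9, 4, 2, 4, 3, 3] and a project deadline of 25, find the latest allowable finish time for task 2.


LF(activity 2) = deadline - sum of successor durations
Successors: activities 3 through 6 with durations [2, 4, 3, 3]
Sum of successor durations = 12
LF = 25 - 12 = 13

13


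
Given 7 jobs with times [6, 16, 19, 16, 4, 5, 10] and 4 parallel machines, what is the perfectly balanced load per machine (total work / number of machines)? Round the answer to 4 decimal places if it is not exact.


Total processing time = 6 + 16 + 19 + 16 + 4 + 5 + 10 = 76
Number of machines = 4
Ideal balanced load = 76 / 4 = 19.0

19.0


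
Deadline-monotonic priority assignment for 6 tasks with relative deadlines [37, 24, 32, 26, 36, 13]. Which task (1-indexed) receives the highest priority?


Sort tasks by relative deadline (ascending):
  Task 6: deadline = 13
  Task 2: deadline = 24
  Task 4: deadline = 26
  Task 3: deadline = 32
  Task 5: deadline = 36
  Task 1: deadline = 37
Priority order (highest first): [6, 2, 4, 3, 5, 1]
Highest priority task = 6

6


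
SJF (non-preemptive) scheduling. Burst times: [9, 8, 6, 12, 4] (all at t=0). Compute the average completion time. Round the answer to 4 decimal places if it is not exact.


SJF order (ascending): [4, 6, 8, 9, 12]
Completion times:
  Job 1: burst=4, C=4
  Job 2: burst=6, C=10
  Job 3: burst=8, C=18
  Job 4: burst=9, C=27
  Job 5: burst=12, C=39
Average completion = 98/5 = 19.6

19.6


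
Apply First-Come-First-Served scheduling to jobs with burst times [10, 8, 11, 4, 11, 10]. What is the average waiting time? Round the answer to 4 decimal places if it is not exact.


FCFS order (as given): [10, 8, 11, 4, 11, 10]
Waiting times:
  Job 1: wait = 0
  Job 2: wait = 10
  Job 3: wait = 18
  Job 4: wait = 29
  Job 5: wait = 33
  Job 6: wait = 44
Sum of waiting times = 134
Average waiting time = 134/6 = 22.3333

22.3333


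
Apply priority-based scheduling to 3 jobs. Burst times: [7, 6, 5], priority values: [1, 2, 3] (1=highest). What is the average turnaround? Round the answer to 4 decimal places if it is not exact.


Sort by priority (ascending = highest first):
Order: [(1, 7), (2, 6), (3, 5)]
Completion times:
  Priority 1, burst=7, C=7
  Priority 2, burst=6, C=13
  Priority 3, burst=5, C=18
Average turnaround = 38/3 = 12.6667

12.6667


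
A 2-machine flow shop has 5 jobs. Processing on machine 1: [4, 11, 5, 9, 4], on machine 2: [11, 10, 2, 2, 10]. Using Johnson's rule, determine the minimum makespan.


Apply Johnson's rule:
  Group 1 (a <= b): [(1, 4, 11), (5, 4, 10)]
  Group 2 (a > b): [(2, 11, 10), (3, 5, 2), (4, 9, 2)]
Optimal job order: [1, 5, 2, 3, 4]
Schedule:
  Job 1: M1 done at 4, M2 done at 15
  Job 5: M1 done at 8, M2 done at 25
  Job 2: M1 done at 19, M2 done at 35
  Job 3: M1 done at 24, M2 done at 37
  Job 4: M1 done at 33, M2 done at 39
Makespan = 39

39


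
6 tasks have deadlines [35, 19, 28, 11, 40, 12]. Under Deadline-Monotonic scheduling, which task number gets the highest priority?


Sort tasks by relative deadline (ascending):
  Task 4: deadline = 11
  Task 6: deadline = 12
  Task 2: deadline = 19
  Task 3: deadline = 28
  Task 1: deadline = 35
  Task 5: deadline = 40
Priority order (highest first): [4, 6, 2, 3, 1, 5]
Highest priority task = 4

4


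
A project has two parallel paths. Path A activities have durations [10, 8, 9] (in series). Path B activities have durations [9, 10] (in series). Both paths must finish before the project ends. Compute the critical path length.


Path A total = 10 + 8 + 9 = 27
Path B total = 9 + 10 = 19
Critical path = longest path = max(27, 19) = 27

27


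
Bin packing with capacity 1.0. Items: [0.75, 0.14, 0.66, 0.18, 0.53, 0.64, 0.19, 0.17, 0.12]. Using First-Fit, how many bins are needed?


Place items sequentially using First-Fit:
  Item 0.75 -> new Bin 1
  Item 0.14 -> Bin 1 (now 0.89)
  Item 0.66 -> new Bin 2
  Item 0.18 -> Bin 2 (now 0.84)
  Item 0.53 -> new Bin 3
  Item 0.64 -> new Bin 4
  Item 0.19 -> Bin 3 (now 0.72)
  Item 0.17 -> Bin 3 (now 0.89)
  Item 0.12 -> Bin 2 (now 0.96)
Total bins used = 4

4


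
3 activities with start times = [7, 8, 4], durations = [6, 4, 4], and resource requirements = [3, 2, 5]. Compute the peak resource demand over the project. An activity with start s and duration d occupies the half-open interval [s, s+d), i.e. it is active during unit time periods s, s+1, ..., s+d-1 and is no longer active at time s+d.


Each activity i is active on [start_i, start_i + duration_i).
Compute total resource usage per time slot:
  t=0: active resources = [], total = 0
  t=1: active resources = [], total = 0
  t=2: active resources = [], total = 0
  t=3: active resources = [], total = 0
  t=4: active resources = [5], total = 5
  t=5: active resources = [5], total = 5
  t=6: active resources = [5], total = 5
  t=7: active resources = [3, 5], total = 8
  t=8: active resources = [3, 2], total = 5
  t=9: active resources = [3, 2], total = 5
  t=10: active resources = [3, 2], total = 5
  t=11: active resources = [3, 2], total = 5
  t=12: active resources = [3], total = 3
Peak resource demand = 8

8


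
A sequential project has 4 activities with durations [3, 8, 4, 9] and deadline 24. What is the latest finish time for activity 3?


LF(activity 3) = deadline - sum of successor durations
Successors: activities 4 through 4 with durations [9]
Sum of successor durations = 9
LF = 24 - 9 = 15

15


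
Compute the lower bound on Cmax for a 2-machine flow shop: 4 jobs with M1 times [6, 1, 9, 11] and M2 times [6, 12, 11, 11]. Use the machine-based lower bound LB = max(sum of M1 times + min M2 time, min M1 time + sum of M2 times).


LB1 = sum(M1 times) + min(M2 times) = 27 + 6 = 33
LB2 = min(M1 times) + sum(M2 times) = 1 + 40 = 41
Lower bound = max(LB1, LB2) = max(33, 41) = 41

41


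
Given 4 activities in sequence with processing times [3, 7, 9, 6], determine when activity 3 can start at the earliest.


Activity 3 starts after activities 1 through 2 complete.
Predecessor durations: [3, 7]
ES = 3 + 7 = 10

10


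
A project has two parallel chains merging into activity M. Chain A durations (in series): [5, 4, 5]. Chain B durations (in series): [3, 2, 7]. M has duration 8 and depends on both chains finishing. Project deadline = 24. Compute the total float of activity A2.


Forward pass: ES(A2) = sum of predecessors on chain A = 5
EF = ES + duration = 5 + 4 = 9
Backward pass: LF(M) = deadline = 24; LS(M) = 24 - 8 = 16
LF(A2) = LS(M) - sum(successors on chain A) = 16 - 5 = 11
LS = LF - duration = 11 - 4 = 7
Total float = LS - ES = 7 - 5 = 2

2


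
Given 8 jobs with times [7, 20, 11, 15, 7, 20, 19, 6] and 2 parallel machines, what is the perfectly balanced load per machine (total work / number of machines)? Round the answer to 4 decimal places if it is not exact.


Total processing time = 7 + 20 + 11 + 15 + 7 + 20 + 19 + 6 = 105
Number of machines = 2
Ideal balanced load = 105 / 2 = 52.5

52.5


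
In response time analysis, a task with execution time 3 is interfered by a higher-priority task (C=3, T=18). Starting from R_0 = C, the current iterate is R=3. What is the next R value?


R_next = C + ceil(R_prev / T_hp) * C_hp
ceil(3 / 18) = ceil(0.1667) = 1
Interference = 1 * 3 = 3
R_next = 3 + 3 = 6

6


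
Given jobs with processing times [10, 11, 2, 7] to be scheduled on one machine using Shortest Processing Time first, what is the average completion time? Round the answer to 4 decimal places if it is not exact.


Sort jobs by processing time (SPT order): [2, 7, 10, 11]
Compute completion times sequentially:
  Job 1: processing = 2, completes at 2
  Job 2: processing = 7, completes at 9
  Job 3: processing = 10, completes at 19
  Job 4: processing = 11, completes at 30
Sum of completion times = 60
Average completion time = 60/4 = 15.0

15.0


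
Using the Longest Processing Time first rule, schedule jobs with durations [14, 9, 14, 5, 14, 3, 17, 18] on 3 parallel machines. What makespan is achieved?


Sort jobs in decreasing order (LPT): [18, 17, 14, 14, 14, 9, 5, 3]
Assign each job to the least loaded machine:
  Machine 1: jobs [18, 9, 5], load = 32
  Machine 2: jobs [17, 14], load = 31
  Machine 3: jobs [14, 14, 3], load = 31
Makespan = max load = 32

32


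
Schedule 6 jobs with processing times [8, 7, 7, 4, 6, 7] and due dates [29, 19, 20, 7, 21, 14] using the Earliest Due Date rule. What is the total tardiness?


Sort by due date (EDD order): [(4, 7), (7, 14), (7, 19), (7, 20), (6, 21), (8, 29)]
Compute completion times and tardiness:
  Job 1: p=4, d=7, C=4, tardiness=max(0,4-7)=0
  Job 2: p=7, d=14, C=11, tardiness=max(0,11-14)=0
  Job 3: p=7, d=19, C=18, tardiness=max(0,18-19)=0
  Job 4: p=7, d=20, C=25, tardiness=max(0,25-20)=5
  Job 5: p=6, d=21, C=31, tardiness=max(0,31-21)=10
  Job 6: p=8, d=29, C=39, tardiness=max(0,39-29)=10
Total tardiness = 25

25


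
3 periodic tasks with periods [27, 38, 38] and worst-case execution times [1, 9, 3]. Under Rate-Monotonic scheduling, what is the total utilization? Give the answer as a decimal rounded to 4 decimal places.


Compute individual utilizations (exact fractions):
  Task 1: C/T = 1/27 (approx. 0.037)
  Task 2: C/T = 9/38 (approx. 0.2368)
  Task 3: C/T = 3/38 (approx. 0.0789)
Total utilization U = 1/27 + 9/38 + 3/38 = 181/513
Rounded to 4 decimal places: U = 0.3528
RM (Liu & Layland) bound for 3 tasks = 0.779763; compare with U = 181/513 (approx. 0.352827)
U <= bound, so schedulable by RM sufficient condition.

0.3528


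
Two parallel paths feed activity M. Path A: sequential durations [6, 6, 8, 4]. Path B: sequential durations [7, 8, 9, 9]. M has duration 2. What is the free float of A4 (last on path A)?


ES(A4) = sum of predecessors on chain A = 20
EF(A4) = ES + duration = 20 + 4 = 24
Successor of A4 is M. ES(M) = max(sum(A), sum(B)) = max(24, 33) = 33
Free float = ES(successor) - EF(current) = 33 - 24 = 9

9


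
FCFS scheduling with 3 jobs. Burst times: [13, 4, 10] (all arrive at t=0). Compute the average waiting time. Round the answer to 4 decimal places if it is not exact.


FCFS order (as given): [13, 4, 10]
Waiting times:
  Job 1: wait = 0
  Job 2: wait = 13
  Job 3: wait = 17
Sum of waiting times = 30
Average waiting time = 30/3 = 10.0

10.0


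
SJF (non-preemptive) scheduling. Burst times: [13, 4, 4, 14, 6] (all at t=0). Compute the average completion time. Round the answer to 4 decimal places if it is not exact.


SJF order (ascending): [4, 4, 6, 13, 14]
Completion times:
  Job 1: burst=4, C=4
  Job 2: burst=4, C=8
  Job 3: burst=6, C=14
  Job 4: burst=13, C=27
  Job 5: burst=14, C=41
Average completion = 94/5 = 18.8

18.8


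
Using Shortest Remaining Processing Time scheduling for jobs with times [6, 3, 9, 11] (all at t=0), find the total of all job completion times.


Since all jobs arrive at t=0, SRPT equals SPT ordering.
SPT order: [3, 6, 9, 11]
Completion times:
  Job 1: p=3, C=3
  Job 2: p=6, C=9
  Job 3: p=9, C=18
  Job 4: p=11, C=29
Total completion time = 3 + 9 + 18 + 29 = 59

59


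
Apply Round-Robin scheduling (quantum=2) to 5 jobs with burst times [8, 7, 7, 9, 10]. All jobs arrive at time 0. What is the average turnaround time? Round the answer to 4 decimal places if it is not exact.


Time quantum = 2
Execution trace:
  J1 runs 2 units, time = 2
  J2 runs 2 units, time = 4
  J3 runs 2 units, time = 6
  J4 runs 2 units, time = 8
  J5 runs 2 units, time = 10
  J1 runs 2 units, time = 12
  J2 runs 2 units, time = 14
  J3 runs 2 units, time = 16
  J4 runs 2 units, time = 18
  J5 runs 2 units, time = 20
  J1 runs 2 units, time = 22
  J2 runs 2 units, time = 24
  J3 runs 2 units, time = 26
  J4 runs 2 units, time = 28
  J5 runs 2 units, time = 30
  J1 runs 2 units, time = 32
  J2 runs 1 units, time = 33
  J3 runs 1 units, time = 34
  J4 runs 2 units, time = 36
  J5 runs 2 units, time = 38
  J4 runs 1 units, time = 39
  J5 runs 2 units, time = 41
Finish times: [32, 33, 34, 39, 41]
Average turnaround = 179/5 = 35.8

35.8


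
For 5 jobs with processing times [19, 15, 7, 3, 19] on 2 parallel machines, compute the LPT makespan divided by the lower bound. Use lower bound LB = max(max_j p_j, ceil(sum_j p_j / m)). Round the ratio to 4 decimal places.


LPT order: [19, 19, 15, 7, 3]
Machine loads after assignment: [34, 29]
LPT makespan = 34
Lower bound = max(max_job, ceil(total/2)) = max(19, 32) = 32
Ratio = 34 / 32 = 1.0625

1.0625


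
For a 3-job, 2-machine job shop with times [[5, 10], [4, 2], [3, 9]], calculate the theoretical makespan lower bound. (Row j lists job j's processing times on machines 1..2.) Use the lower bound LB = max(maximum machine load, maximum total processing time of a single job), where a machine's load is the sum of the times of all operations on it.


Machine loads:
  Machine 1: 5 + 4 + 3 = 12
  Machine 2: 10 + 2 + 9 = 21
Max machine load = 21
Job totals:
  Job 1: 15
  Job 2: 6
  Job 3: 12
Max job total = 15
Lower bound = max(21, 15) = 21

21


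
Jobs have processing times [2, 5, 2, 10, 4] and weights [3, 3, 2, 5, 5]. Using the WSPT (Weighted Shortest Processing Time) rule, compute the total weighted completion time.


Compute p/w ratios and sort ascending (WSPT): [(2, 3), (4, 5), (2, 2), (5, 3), (10, 5)]
Compute weighted completion times:
  Job (p=2,w=3): C=2, w*C=3*2=6
  Job (p=4,w=5): C=6, w*C=5*6=30
  Job (p=2,w=2): C=8, w*C=2*8=16
  Job (p=5,w=3): C=13, w*C=3*13=39
  Job (p=10,w=5): C=23, w*C=5*23=115
Total weighted completion time = 206

206


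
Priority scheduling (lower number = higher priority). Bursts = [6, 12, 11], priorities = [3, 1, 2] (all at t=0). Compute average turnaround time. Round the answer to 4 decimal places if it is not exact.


Sort by priority (ascending = highest first):
Order: [(1, 12), (2, 11), (3, 6)]
Completion times:
  Priority 1, burst=12, C=12
  Priority 2, burst=11, C=23
  Priority 3, burst=6, C=29
Average turnaround = 64/3 = 21.3333

21.3333


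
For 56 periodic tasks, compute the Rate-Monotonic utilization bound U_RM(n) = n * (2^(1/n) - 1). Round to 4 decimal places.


Compute 2^(1/56) = 1.0124545481
Subtract 1: 1.0124545481 - 1 = 0.0124545481
Multiply by n: 56 * 0.0124545481 = 0.6974546936
Round to 4 dp: 0.6975

0.6975


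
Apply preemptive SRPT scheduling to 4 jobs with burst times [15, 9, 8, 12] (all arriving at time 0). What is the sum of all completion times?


Since all jobs arrive at t=0, SRPT equals SPT ordering.
SPT order: [8, 9, 12, 15]
Completion times:
  Job 1: p=8, C=8
  Job 2: p=9, C=17
  Job 3: p=12, C=29
  Job 4: p=15, C=44
Total completion time = 8 + 17 + 29 + 44 = 98

98


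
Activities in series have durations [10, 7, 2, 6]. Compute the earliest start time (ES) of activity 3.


Activity 3 starts after activities 1 through 2 complete.
Predecessor durations: [10, 7]
ES = 10 + 7 = 17

17
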